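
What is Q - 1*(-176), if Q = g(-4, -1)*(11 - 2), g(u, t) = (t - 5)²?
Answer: 500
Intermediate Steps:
g(u, t) = (-5 + t)²
Q = 324 (Q = (-5 - 1)²*(11 - 2) = (-6)²*9 = 36*9 = 324)
Q - 1*(-176) = 324 - 1*(-176) = 324 + 176 = 500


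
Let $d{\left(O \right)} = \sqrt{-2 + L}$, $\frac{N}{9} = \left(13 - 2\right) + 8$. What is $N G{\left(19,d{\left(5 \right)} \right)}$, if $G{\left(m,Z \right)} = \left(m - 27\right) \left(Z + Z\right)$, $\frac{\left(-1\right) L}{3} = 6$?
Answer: $- 5472 i \sqrt{5} \approx - 12236.0 i$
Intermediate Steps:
$L = -18$ ($L = \left(-3\right) 6 = -18$)
$N = 171$ ($N = 9 \left(\left(13 - 2\right) + 8\right) = 9 \left(11 + 8\right) = 9 \cdot 19 = 171$)
$d{\left(O \right)} = 2 i \sqrt{5}$ ($d{\left(O \right)} = \sqrt{-2 - 18} = \sqrt{-20} = 2 i \sqrt{5}$)
$G{\left(m,Z \right)} = 2 Z \left(-27 + m\right)$ ($G{\left(m,Z \right)} = \left(-27 + m\right) 2 Z = 2 Z \left(-27 + m\right)$)
$N G{\left(19,d{\left(5 \right)} \right)} = 171 \cdot 2 \cdot 2 i \sqrt{5} \left(-27 + 19\right) = 171 \cdot 2 \cdot 2 i \sqrt{5} \left(-8\right) = 171 \left(- 32 i \sqrt{5}\right) = - 5472 i \sqrt{5}$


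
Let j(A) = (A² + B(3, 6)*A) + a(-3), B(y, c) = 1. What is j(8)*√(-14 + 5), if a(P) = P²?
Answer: 243*I ≈ 243.0*I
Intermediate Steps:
j(A) = 9 + A + A² (j(A) = (A² + 1*A) + (-3)² = (A² + A) + 9 = (A + A²) + 9 = 9 + A + A²)
j(8)*√(-14 + 5) = (9 + 8 + 8²)*√(-14 + 5) = (9 + 8 + 64)*√(-9) = 81*(3*I) = 243*I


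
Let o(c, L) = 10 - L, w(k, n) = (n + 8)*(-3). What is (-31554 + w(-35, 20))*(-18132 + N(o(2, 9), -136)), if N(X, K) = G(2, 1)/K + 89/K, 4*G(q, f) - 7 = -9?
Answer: 78020589339/136 ≈ 5.7368e+8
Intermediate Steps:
G(q, f) = -1/2 (G(q, f) = 7/4 + (1/4)*(-9) = 7/4 - 9/4 = -1/2)
w(k, n) = -24 - 3*n (w(k, n) = (8 + n)*(-3) = -24 - 3*n)
N(X, K) = 177/(2*K) (N(X, K) = -1/(2*K) + 89/K = 177/(2*K))
(-31554 + w(-35, 20))*(-18132 + N(o(2, 9), -136)) = (-31554 + (-24 - 3*20))*(-18132 + (177/2)/(-136)) = (-31554 + (-24 - 60))*(-18132 + (177/2)*(-1/136)) = (-31554 - 84)*(-18132 - 177/272) = -31638*(-4932081/272) = 78020589339/136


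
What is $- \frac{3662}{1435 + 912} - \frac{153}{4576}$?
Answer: $- \frac{17116403}{10739872} \approx -1.5937$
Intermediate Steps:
$- \frac{3662}{1435 + 912} - \frac{153}{4576} = - \frac{3662}{2347} - \frac{153}{4576} = - \frac{17116403}{10739872}$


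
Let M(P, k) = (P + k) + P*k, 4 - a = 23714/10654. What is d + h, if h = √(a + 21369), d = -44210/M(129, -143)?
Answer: 44210/18461 + √606436941278/5327 ≈ 148.58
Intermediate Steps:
a = 9451/5327 (a = 4 - 23714/10654 = 4 - 1*11857/5327 = 4 - 11857/5327 = 9451/5327 ≈ 1.7742)
M(P, k) = P + k + P*k
d = 44210/18461 (d = -44210/(129 - 143 + 129*(-143)) = -44210/(129 - 143 - 18447) = -44210/(-18461) = -44210*(-1/18461) = 44210/18461 ≈ 2.3948)
h = √606436941278/5327 (h = √(9451/5327 + 21369) = √(113842114/5327) = √606436941278/5327 ≈ 146.19)
d + h = 44210/18461 + √606436941278/5327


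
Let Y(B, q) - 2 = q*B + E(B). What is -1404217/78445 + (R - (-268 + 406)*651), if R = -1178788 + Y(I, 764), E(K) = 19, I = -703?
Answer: -141649305382/78445 ≈ -1.8057e+6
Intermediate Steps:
Y(B, q) = 21 + B*q (Y(B, q) = 2 + (q*B + 19) = 2 + (B*q + 19) = 2 + (19 + B*q) = 21 + B*q)
R = -1715859 (R = -1178788 + (21 - 703*764) = -1178788 + (21 - 537092) = -1178788 - 537071 = -1715859)
-1404217/78445 + (R - (-268 + 406)*651) = -1404217/78445 + (-1715859 - (-268 + 406)*651) = -1404217*1/78445 + (-1715859 - 138*651) = -1404217/78445 + (-1715859 - 1*89838) = -1404217/78445 + (-1715859 - 89838) = -1404217/78445 - 1805697 = -141649305382/78445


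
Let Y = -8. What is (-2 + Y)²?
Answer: 100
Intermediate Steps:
(-2 + Y)² = (-2 - 8)² = (-10)² = 100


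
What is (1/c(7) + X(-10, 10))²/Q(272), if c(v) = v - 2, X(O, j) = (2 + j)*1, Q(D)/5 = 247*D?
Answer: 3721/8398000 ≈ 0.00044308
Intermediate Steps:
Q(D) = 1235*D (Q(D) = 5*(247*D) = 1235*D)
X(O, j) = 2 + j
c(v) = -2 + v
(1/c(7) + X(-10, 10))²/Q(272) = (1/(-2 + 7) + (2 + 10))²/((1235*272)) = (1/5 + 12)²/335920 = (⅕ + 12)²*(1/335920) = (61/5)²*(1/335920) = (3721/25)*(1/335920) = 3721/8398000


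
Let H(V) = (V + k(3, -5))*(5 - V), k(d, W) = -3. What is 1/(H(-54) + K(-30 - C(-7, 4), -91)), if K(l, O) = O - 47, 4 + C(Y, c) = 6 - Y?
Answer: -1/3501 ≈ -0.00028563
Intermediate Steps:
H(V) = (-3 + V)*(5 - V) (H(V) = (V - 3)*(5 - V) = (-3 + V)*(5 - V))
C(Y, c) = 2 - Y (C(Y, c) = -4 + (6 - Y) = 2 - Y)
K(l, O) = -47 + O
1/(H(-54) + K(-30 - C(-7, 4), -91)) = 1/((-15 - 1*(-54)² + 8*(-54)) + (-47 - 91)) = 1/((-15 - 1*2916 - 432) - 138) = 1/((-15 - 2916 - 432) - 138) = 1/(-3363 - 138) = 1/(-3501) = -1/3501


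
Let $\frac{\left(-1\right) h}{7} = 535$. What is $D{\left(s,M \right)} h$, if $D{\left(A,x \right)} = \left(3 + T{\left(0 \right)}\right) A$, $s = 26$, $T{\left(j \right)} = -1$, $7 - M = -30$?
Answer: $-194740$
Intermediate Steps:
$h = -3745$ ($h = \left(-7\right) 535 = -3745$)
$M = 37$ ($M = 7 - -30 = 7 + 30 = 37$)
$D{\left(A,x \right)} = 2 A$ ($D{\left(A,x \right)} = \left(3 - 1\right) A = 2 A$)
$D{\left(s,M \right)} h = 2 \cdot 26 \left(-3745\right) = 52 \left(-3745\right) = -194740$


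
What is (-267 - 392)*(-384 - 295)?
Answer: 447461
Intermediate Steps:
(-267 - 392)*(-384 - 295) = -659*(-679) = 447461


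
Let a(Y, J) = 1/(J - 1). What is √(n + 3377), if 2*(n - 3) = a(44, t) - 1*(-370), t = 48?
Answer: 7*√642866/94 ≈ 59.708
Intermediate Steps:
a(Y, J) = 1/(-1 + J)
n = 17673/94 (n = 3 + (1/(-1 + 48) - 1*(-370))/2 = 3 + (1/47 + 370)/2 = 3 + (½)*(17391/47) = 3 + 17391/94 = 17673/94 ≈ 188.01)
√(n + 3377) = √(17673/94 + 3377) = √(335111/94) = 7*√642866/94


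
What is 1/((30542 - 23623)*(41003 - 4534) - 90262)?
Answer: 1/252238749 ≈ 3.9645e-9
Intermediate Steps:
1/((30542 - 23623)*(41003 - 4534) - 90262) = 1/(6919*36469 - 90262) = 1/(252329011 - 90262) = 1/252238749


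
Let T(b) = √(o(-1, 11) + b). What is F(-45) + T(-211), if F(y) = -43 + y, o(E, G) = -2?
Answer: -88 + I*√213 ≈ -88.0 + 14.595*I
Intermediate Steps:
T(b) = √(-2 + b)
F(-45) + T(-211) = (-43 - 45) + √(-2 - 211) = -88 + √(-213) = -88 + I*√213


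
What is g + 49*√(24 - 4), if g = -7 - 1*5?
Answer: -12 + 98*√5 ≈ 207.13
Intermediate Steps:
g = -12 (g = -7 - 5 = -12)
g + 49*√(24 - 4) = -12 + 49*√(24 - 4) = -12 + 49*√20 = -12 + 49*(2*√5) = -12 + 98*√5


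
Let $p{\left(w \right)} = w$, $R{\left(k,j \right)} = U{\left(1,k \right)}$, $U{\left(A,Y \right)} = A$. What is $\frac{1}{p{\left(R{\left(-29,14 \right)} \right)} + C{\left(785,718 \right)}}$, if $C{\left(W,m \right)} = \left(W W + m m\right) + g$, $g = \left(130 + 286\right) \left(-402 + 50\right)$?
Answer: $\frac{1}{985318} \approx 1.0149 \cdot 10^{-6}$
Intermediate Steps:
$R{\left(k,j \right)} = 1$
$g = -146432$ ($g = 416 \left(-352\right) = -146432$)
$C{\left(W,m \right)} = -146432 + W^{2} + m^{2}$ ($C{\left(W,m \right)} = \left(W W + m m\right) - 146432 = \left(W^{2} + m^{2}\right) - 146432 = -146432 + W^{2} + m^{2}$)
$\frac{1}{p{\left(R{\left(-29,14 \right)} \right)} + C{\left(785,718 \right)}} = \frac{1}{1 + \left(-146432 + 785^{2} + 718^{2}\right)} = \frac{1}{1 + \left(-146432 + 616225 + 515524\right)} = \frac{1}{1 + 985317} = \frac{1}{985318}$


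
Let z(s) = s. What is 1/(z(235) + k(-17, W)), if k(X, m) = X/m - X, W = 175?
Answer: 175/44083 ≈ 0.0039698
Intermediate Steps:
k(X, m) = -X + X/m
1/(z(235) + k(-17, W)) = 1/(235 + (-1*(-17) - 17/175)) = 1/(235 + (17 - 17*1/175)) = 1/(235 + (17 - 17/175)) = 1/(235 + 2958/175) = 1/(44083/175) = 175/44083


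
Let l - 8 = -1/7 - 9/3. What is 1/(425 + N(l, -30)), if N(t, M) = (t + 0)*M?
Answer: 7/1955 ≈ 0.0035806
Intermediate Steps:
l = 34/7 (l = 8 + (-1/7 - 9/3) = 8 + (-1*1/7 - 9*1/3) = 8 + (-1/7 - 3) = 8 - 22/7 = 34/7 ≈ 4.8571)
N(t, M) = M*t (N(t, M) = t*M = M*t)
1/(425 + N(l, -30)) = 1/(425 - 30*34/7) = 1/(425 - 1020/7) = 1/(1955/7) = 7/1955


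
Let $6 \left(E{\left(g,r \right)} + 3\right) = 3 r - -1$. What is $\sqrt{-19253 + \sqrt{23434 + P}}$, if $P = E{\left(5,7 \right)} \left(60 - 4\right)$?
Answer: $\frac{\sqrt{-173277 + 3 \sqrt{211242}}}{3} \approx 138.2 i$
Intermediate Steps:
$E{\left(g,r \right)} = - \frac{17}{6} + \frac{r}{2}$ ($E{\left(g,r \right)} = -3 + \frac{3 r - -1}{6} = -3 + \frac{3 r + 1}{6} = -3 + \frac{1 + 3 r}{6} = -3 + \left(\frac{1}{6} + \frac{r}{2}\right) = - \frac{17}{6} + \frac{r}{2}$)
$P = \frac{112}{3}$ ($P = \left(- \frac{17}{6} + \frac{1}{2} \cdot 7\right) \left(60 - 4\right) = \left(- \frac{17}{6} + \frac{7}{2}\right) 56 = \frac{2}{3} \cdot 56 = \frac{112}{3} \approx 37.333$)
$\sqrt{-19253 + \sqrt{23434 + P}} = \sqrt{-19253 + \sqrt{23434 + \frac{112}{3}}} = \sqrt{-19253 + \sqrt{\frac{70414}{3}}} = \sqrt{-19253 + \frac{\sqrt{211242}}{3}}$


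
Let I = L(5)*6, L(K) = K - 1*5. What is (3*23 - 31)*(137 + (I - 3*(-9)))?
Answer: 6232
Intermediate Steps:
L(K) = -5 + K (L(K) = K - 5 = -5 + K)
I = 0 (I = (-5 + 5)*6 = 0*6 = 0)
(3*23 - 31)*(137 + (I - 3*(-9))) = (3*23 - 31)*(137 + (0 - 3*(-9))) = (69 - 31)*(137 + (0 + 27)) = 38*(137 + 27) = 38*164 = 6232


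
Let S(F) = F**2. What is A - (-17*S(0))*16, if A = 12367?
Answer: 12367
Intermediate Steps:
A - (-17*S(0))*16 = 12367 - (-17*0**2)*16 = 12367 - (-17*0)*16 = 12367 - 0*16 = 12367 - 1*0 = 12367 + 0 = 12367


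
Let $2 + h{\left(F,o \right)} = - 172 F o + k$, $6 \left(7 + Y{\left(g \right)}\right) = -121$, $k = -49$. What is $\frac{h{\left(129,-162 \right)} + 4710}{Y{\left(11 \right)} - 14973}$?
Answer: $- \frac{21594690}{90001} \approx -239.94$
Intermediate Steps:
$Y{\left(g \right)} = - \frac{163}{6}$ ($Y{\left(g \right)} = -7 + \frac{1}{6} \left(-121\right) = -7 - \frac{121}{6} = - \frac{163}{6}$)
$h{\left(F,o \right)} = -51 - 172 F o$ ($h{\left(F,o \right)} = -2 + \left(- 172 F o - 49\right) = -2 - \left(49 + 172 F o\right) = -51 - 172 F o$)
$\frac{h{\left(129,-162 \right)} + 4710}{Y{\left(11 \right)} - 14973} = \frac{\left(-51 - 22188 \left(-162\right)\right) + 4710}{- \frac{163}{6} - 14973} = \frac{\left(-51 + 3594456\right) + 4710}{- \frac{90001}{6}} = \left(3594405 + 4710\right) \left(- \frac{6}{90001}\right) = 3599115 \left(- \frac{6}{90001}\right) = - \frac{21594690}{90001}$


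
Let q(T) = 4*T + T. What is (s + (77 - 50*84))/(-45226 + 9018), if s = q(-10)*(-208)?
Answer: -6277/36208 ≈ -0.17336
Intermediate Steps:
q(T) = 5*T
s = 10400 (s = (5*(-10))*(-208) = -50*(-208) = 10400)
(s + (77 - 50*84))/(-45226 + 9018) = (10400 + (77 - 50*84))/(-45226 + 9018) = (10400 + (77 - 4200))/(-36208) = (10400 - 4123)*(-1/36208) = 6277*(-1/36208) = -6277/36208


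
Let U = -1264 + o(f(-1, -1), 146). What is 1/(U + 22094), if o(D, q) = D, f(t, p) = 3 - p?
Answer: 1/20834 ≈ 4.7998e-5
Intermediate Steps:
U = -1260 (U = -1264 + (3 - 1*(-1)) = -1264 + (3 + 1) = -1264 + 4 = -1260)
1/(U + 22094) = 1/(-1260 + 22094) = 1/20834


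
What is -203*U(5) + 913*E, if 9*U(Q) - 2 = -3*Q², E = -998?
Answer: -8185747/9 ≈ -9.0953e+5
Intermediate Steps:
U(Q) = 2/9 - Q²/3 (U(Q) = 2/9 + (-3*Q²)/9 = 2/9 - Q²/3)
-203*U(5) + 913*E = -203*(2/9 - ⅓*5²) + 913*(-998) = -203*(2/9 - ⅓*25) - 911174 = -203*(2/9 - 25/3) - 911174 = -203*(-73/9) - 911174 = 14819/9 - 911174 = -8185747/9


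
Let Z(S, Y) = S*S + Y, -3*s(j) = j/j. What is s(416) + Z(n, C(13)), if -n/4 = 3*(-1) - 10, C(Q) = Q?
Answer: 8150/3 ≈ 2716.7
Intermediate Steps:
s(j) = -⅓ (s(j) = -j/(3*j) = -⅓*1 = -⅓)
n = 52 (n = -4*(3*(-1) - 10) = -4*(-3 - 10) = -4*(-13) = 52)
Z(S, Y) = Y + S² (Z(S, Y) = S² + Y = Y + S²)
s(416) + Z(n, C(13)) = -⅓ + (13 + 52²) = -⅓ + (13 + 2704) = -⅓ + 2717 = 8150/3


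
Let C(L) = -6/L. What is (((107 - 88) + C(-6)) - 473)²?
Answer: 205209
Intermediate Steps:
(((107 - 88) + C(-6)) - 473)² = (((107 - 88) - 6/(-6)) - 473)² = ((19 - 6*(-⅙)) - 473)² = ((19 + 1) - 473)² = (20 - 473)² = (-453)² = 205209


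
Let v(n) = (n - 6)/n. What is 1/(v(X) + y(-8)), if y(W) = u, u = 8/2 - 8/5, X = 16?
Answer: 40/121 ≈ 0.33058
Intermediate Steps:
v(n) = (-6 + n)/n
u = 12/5 (u = 8*(1/2) - 8*1/5 = 4 - 8/5 = 12/5 ≈ 2.4000)
y(W) = 12/5
1/(v(X) + y(-8)) = 1/((-6 + 16)/16 + 12/5) = 1/((1/16)*10 + 12/5) = 1/(5/8 + 12/5) = 1/(121/40) = 40/121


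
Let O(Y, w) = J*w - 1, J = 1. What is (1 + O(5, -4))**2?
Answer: 16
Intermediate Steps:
O(Y, w) = -1 + w (O(Y, w) = 1*w - 1 = w - 1 = -1 + w)
(1 + O(5, -4))**2 = (1 + (-1 - 4))**2 = (1 - 5)**2 = (-4)**2 = 16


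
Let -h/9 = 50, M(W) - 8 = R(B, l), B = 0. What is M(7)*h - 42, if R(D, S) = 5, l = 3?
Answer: -5892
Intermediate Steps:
M(W) = 13 (M(W) = 8 + 5 = 13)
h = -450 (h = -9*50 = -450)
M(7)*h - 42 = 13*(-450) - 42 = -5850 - 42 = -5892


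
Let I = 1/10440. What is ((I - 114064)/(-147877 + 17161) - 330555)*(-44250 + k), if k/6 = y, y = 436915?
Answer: -3229417504889314519/3790764 ≈ -8.5192e+11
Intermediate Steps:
k = 2621490 (k = 6*436915 = 2621490)
I = 1/10440 ≈ 9.5785e-5
((I - 114064)/(-147877 + 17161) - 330555)*(-44250 + k) = ((1/10440 - 114064)/(-147877 + 17161) - 330555)*(-44250 + 2621490) = (-1190828159/10440/(-130716) - 330555)*2577240 = (-1190828159/10440*(-1/130716) - 330555)*2577240 = (1190828159/1364675040 - 330555)*2577240 = -451098967019041/1364675040*2577240 = -3229417504889314519/3790764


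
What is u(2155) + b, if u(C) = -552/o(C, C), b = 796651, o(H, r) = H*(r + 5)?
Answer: 154510461427/193950 ≈ 7.9665e+5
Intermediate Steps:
o(H, r) = H*(5 + r)
u(C) = -552/(C*(5 + C)) (u(C) = -552*1/(C*(5 + C)) = -552/(C*(5 + C)))
u(2155) + b = -552/(2155*(5 + 2155)) + 796651 = -552*1/2155/2160 + 796651 = -552*1/2155*1/2160 + 796651 = -23/193950 + 796651 = 154510461427/193950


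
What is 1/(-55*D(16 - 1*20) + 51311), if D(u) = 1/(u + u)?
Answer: 8/410543 ≈ 1.9486e-5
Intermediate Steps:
D(u) = 1/(2*u)
1/(-55*D(16 - 1*20) + 51311) = 1/(-55/(2*(16 - 1*20)) + 51311) = 1/(-55/(2*(16 - 20)) + 51311) = 1/(-55/(2*(-4)) + 51311) = 1/(-55*(-1)/(2*4) + 51311) = 1/(-55*(-⅛) + 51311) = 1/(55/8 + 51311) = 1/(410543/8) = 8/410543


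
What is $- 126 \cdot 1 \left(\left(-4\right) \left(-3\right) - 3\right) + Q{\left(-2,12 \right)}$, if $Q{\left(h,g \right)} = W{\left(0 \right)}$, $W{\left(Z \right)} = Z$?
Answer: $-1134$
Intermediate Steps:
$Q{\left(h,g \right)} = 0$
$- 126 \cdot 1 \left(\left(-4\right) \left(-3\right) - 3\right) + Q{\left(-2,12 \right)} = - 126 \cdot 1 \left(\left(-4\right) \left(-3\right) - 3\right) + 0 = - 126 \cdot 1 \left(12 - 3\right) + 0 = - 126 \cdot 1 \cdot 9 + 0 = \left(-126\right) 9 + 0 = -1134 + 0 = -1134$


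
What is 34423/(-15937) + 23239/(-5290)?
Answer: -552457613/84306730 ≈ -6.5529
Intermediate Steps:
34423/(-15937) + 23239/(-5290) = 34423*(-1/15937) + 23239*(-1/5290) = -34423/15937 - 23239/5290 = -552457613/84306730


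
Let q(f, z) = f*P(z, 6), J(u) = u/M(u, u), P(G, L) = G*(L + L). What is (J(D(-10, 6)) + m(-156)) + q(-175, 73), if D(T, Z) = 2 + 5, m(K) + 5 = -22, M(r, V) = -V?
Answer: -153328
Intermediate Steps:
P(G, L) = 2*G*L (P(G, L) = G*(2*L) = 2*G*L)
m(K) = -27 (m(K) = -5 - 22 = -27)
D(T, Z) = 7
J(u) = -1 (J(u) = u/((-u)) = u*(-1/u) = -1)
q(f, z) = 12*f*z (q(f, z) = f*(2*z*6) = f*(12*z) = 12*f*z)
(J(D(-10, 6)) + m(-156)) + q(-175, 73) = (-1 - 27) + 12*(-175)*73 = -28 - 153300 = -153328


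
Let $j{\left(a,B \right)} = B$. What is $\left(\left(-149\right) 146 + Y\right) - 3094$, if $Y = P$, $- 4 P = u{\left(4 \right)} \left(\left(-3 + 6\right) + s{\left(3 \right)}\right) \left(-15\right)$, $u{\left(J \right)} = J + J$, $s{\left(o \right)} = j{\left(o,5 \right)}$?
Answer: $-24608$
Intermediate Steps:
$s{\left(o \right)} = 5$
$u{\left(J \right)} = 2 J$
$P = 240$ ($P = - \frac{2 \cdot 4 \left(\left(-3 + 6\right) + 5\right) \left(-15\right)}{4} = - \frac{8 \left(3 + 5\right) \left(-15\right)}{4} = - \frac{8 \cdot 8 \left(-15\right)}{4} = - \frac{64 \left(-15\right)}{4} = \left(- \frac{1}{4}\right) \left(-960\right) = 240$)
$Y = 240$
$\left(\left(-149\right) 146 + Y\right) - 3094 = \left(\left(-149\right) 146 + 240\right) - 3094 = \left(-21754 + 240\right) - 3094 = -21514 - 3094 = -24608$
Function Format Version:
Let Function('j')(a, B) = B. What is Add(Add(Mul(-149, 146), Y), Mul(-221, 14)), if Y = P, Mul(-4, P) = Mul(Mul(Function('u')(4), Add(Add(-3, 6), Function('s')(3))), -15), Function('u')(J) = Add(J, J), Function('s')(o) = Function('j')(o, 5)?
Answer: -24608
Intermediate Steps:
Function('s')(o) = 5
Function('u')(J) = Mul(2, J)
P = 240 (P = Mul(Rational(-1, 4), Mul(Mul(Mul(2, 4), Add(Add(-3, 6), 5)), -15)) = Mul(Rational(-1, 4), Mul(Mul(8, Add(3, 5)), -15)) = Mul(Rational(-1, 4), Mul(Mul(8, 8), -15)) = Mul(Rational(-1, 4), Mul(64, -15)) = Mul(Rational(-1, 4), -960) = 240)
Y = 240
Add(Add(Mul(-149, 146), Y), Mul(-221, 14)) = Add(Add(Mul(-149, 146), 240), Mul(-221, 14)) = Add(Add(-21754, 240), -3094) = Add(-21514, -3094) = -24608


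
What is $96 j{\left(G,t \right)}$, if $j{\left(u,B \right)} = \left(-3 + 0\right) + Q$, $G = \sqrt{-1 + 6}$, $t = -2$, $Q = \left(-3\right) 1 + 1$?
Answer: $-480$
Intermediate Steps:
$Q = -2$ ($Q = -3 + 1 = -2$)
$G = \sqrt{5} \approx 2.2361$
$j{\left(u,B \right)} = -5$ ($j{\left(u,B \right)} = \left(-3 + 0\right) - 2 = -3 - 2 = -5$)
$96 j{\left(G,t \right)} = 96 \left(-5\right) = -480$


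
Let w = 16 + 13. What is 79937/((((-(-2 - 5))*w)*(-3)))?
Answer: -79937/609 ≈ -131.26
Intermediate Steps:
w = 29
79937/((((-(-2 - 5))*w)*(-3))) = 79937/(((-(-2 - 5)*29)*(-3))) = 79937/(((-1*(-7)*29)*(-3))) = 79937/(((7*29)*(-3))) = 79937/((203*(-3))) = 79937/(-609) = 79937*(-1/609) = -79937/609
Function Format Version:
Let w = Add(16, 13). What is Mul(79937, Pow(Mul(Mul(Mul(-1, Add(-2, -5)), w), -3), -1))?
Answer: Rational(-79937, 609) ≈ -131.26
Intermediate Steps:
w = 29
Mul(79937, Pow(Mul(Mul(Mul(-1, Add(-2, -5)), w), -3), -1)) = Mul(79937, Pow(Mul(Mul(Mul(-1, Add(-2, -5)), 29), -3), -1)) = Mul(79937, Pow(Mul(Mul(Mul(-1, -7), 29), -3), -1)) = Mul(79937, Pow(Mul(Mul(7, 29), -3), -1)) = Mul(79937, Pow(Mul(203, -3), -1)) = Mul(79937, Pow(-609, -1)) = Mul(79937, Rational(-1, 609)) = Rational(-79937, 609)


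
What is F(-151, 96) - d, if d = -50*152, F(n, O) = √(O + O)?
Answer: 7600 + 8*√3 ≈ 7613.9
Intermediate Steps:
F(n, O) = √2*√O (F(n, O) = √(2*O) = √2*√O)
d = -7600
F(-151, 96) - d = √2*√96 - 1*(-7600) = √2*(4*√6) + 7600 = 8*√3 + 7600 = 7600 + 8*√3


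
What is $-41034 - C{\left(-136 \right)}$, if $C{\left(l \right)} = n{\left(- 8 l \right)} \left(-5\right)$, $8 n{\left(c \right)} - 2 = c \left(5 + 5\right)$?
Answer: $- \frac{136931}{4} \approx -34233.0$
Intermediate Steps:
$n{\left(c \right)} = \frac{1}{4} + \frac{5 c}{4}$ ($n{\left(c \right)} = \frac{1}{4} + \frac{c \left(5 + 5\right)}{8} = \frac{1}{4} + \frac{c 10}{8} = \frac{1}{4} + \frac{10 c}{8} = \frac{1}{4} + \frac{5 c}{4}$)
$C{\left(l \right)} = - \frac{5}{4} + 50 l$ ($C{\left(l \right)} = \left(\frac{1}{4} + \frac{5 \left(- 8 l\right)}{4}\right) \left(-5\right) = \left(\frac{1}{4} - 10 l\right) \left(-5\right) = - \frac{5}{4} + 50 l$)
$-41034 - C{\left(-136 \right)} = -41034 - \left(- \frac{5}{4} + 50 \left(-136\right)\right) = -41034 - \left(- \frac{5}{4} - 6800\right) = -41034 - - \frac{27205}{4} = -41034 + \frac{27205}{4} = - \frac{136931}{4}$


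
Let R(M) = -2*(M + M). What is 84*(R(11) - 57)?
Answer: -8484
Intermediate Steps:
R(M) = -4*M
84*(R(11) - 57) = 84*(-4*11 - 57) = 84*(-44 - 57) = 84*(-101) = -8484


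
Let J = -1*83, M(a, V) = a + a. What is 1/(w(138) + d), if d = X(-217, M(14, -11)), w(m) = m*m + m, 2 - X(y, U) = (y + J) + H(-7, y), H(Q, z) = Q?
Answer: 1/19491 ≈ 5.1306e-5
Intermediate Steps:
M(a, V) = 2*a
J = -83
X(y, U) = 92 - y (X(y, U) = 2 - ((y - 83) - 7) = 2 - ((-83 + y) - 7) = 2 - (-90 + y) = 2 + (90 - y) = 92 - y)
w(m) = m + m**2 (w(m) = m**2 + m = m + m**2)
d = 309 (d = 92 - 1*(-217) = 92 + 217 = 309)
1/(w(138) + d) = 1/(138*(1 + 138) + 309) = 1/(138*139 + 309) = 1/(19182 + 309) = 1/19491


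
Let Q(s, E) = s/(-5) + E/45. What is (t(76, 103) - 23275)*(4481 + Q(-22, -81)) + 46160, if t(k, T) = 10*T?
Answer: -99691522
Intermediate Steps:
Q(s, E) = -s/5 + E/45 (Q(s, E) = s*(-⅕) + E*(1/45) = -s/5 + E/45)
(t(76, 103) - 23275)*(4481 + Q(-22, -81)) + 46160 = (10*103 - 23275)*(4481 + (-⅕*(-22) + (1/45)*(-81))) + 46160 = (1030 - 23275)*(4481 + (22/5 - 9/5)) + 46160 = -22245*(4481 + 13/5) + 46160 = -22245*22418/5 + 46160 = -99737682 + 46160 = -99691522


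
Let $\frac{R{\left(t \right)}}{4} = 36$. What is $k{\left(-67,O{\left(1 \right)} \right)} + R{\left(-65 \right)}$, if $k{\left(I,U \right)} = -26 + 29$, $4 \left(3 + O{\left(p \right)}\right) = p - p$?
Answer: $147$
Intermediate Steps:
$R{\left(t \right)} = 144$ ($R{\left(t \right)} = 4 \cdot 36 = 144$)
$O{\left(p \right)} = -3$ ($O{\left(p \right)} = -3 + \frac{p - p}{4} = -3 + \frac{1}{4} \cdot 0 = -3 + 0 = -3$)
$k{\left(I,U \right)} = 3$
$k{\left(-67,O{\left(1 \right)} \right)} + R{\left(-65 \right)} = 3 + 144 = 147$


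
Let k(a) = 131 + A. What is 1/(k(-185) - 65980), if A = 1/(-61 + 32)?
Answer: -29/1909622 ≈ -1.5186e-5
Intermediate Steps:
A = -1/29 (A = 1/(-29) = -1/29 ≈ -0.034483)
k(a) = 3798/29 (k(a) = 131 - 1/29 = 3798/29)
1/(k(-185) - 65980) = 1/(3798/29 - 65980) = 1/(-1909622/29) = -29/1909622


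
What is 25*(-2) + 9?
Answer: -41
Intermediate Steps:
25*(-2) + 9 = -50 + 9 = -41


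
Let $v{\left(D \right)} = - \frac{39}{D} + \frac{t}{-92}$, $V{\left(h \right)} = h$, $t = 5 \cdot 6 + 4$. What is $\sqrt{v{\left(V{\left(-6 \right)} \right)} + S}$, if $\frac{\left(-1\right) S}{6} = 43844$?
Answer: $\frac{3 i \sqrt{15461957}}{23} \approx 512.89 i$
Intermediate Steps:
$S = -263064$ ($S = \left(-6\right) 43844 = -263064$)
$t = 34$ ($t = 30 + 4 = 34$)
$v{\left(D \right)} = - \frac{17}{46} - \frac{39}{D}$ ($v{\left(D \right)} = - \frac{39}{D} + \frac{34}{-92} = - \frac{39}{D} + 34 \left(- \frac{1}{92}\right) = - \frac{39}{D} - \frac{17}{46} = - \frac{17}{46} - \frac{39}{D}$)
$\sqrt{v{\left(V{\left(-6 \right)} \right)} + S} = \sqrt{\left(- \frac{17}{46} - \frac{39}{-6}\right) - 263064} = \sqrt{\left(- \frac{17}{46} - - \frac{13}{2}\right) - 263064} = \sqrt{\left(- \frac{17}{46} + \frac{13}{2}\right) - 263064} = \sqrt{\frac{141}{23} - 263064} = \sqrt{- \frac{6050331}{23}} = \frac{3 i \sqrt{15461957}}{23}$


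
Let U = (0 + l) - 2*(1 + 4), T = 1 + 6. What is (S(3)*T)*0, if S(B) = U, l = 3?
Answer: 0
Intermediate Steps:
T = 7
U = -7 (U = (0 + 3) - 2*(1 + 4) = 3 - 2*5 = 3 - 10 = -7)
S(B) = -7
(S(3)*T)*0 = -7*7*0 = -49*0 = 0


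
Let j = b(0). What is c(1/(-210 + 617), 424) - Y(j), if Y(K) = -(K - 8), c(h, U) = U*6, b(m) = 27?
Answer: 2563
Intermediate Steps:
j = 27
c(h, U) = 6*U
Y(K) = 8 - K (Y(K) = -(-8 + K) = 8 - K)
c(1/(-210 + 617), 424) - Y(j) = 6*424 - (8 - 1*27) = 2544 - (8 - 27) = 2544 - 1*(-19) = 2544 + 19 = 2563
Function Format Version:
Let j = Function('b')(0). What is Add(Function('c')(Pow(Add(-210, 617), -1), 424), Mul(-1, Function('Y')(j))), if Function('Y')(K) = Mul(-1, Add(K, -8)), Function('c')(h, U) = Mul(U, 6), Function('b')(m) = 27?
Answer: 2563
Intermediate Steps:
j = 27
Function('c')(h, U) = Mul(6, U)
Function('Y')(K) = Add(8, Mul(-1, K)) (Function('Y')(K) = Mul(-1, Add(-8, K)) = Add(8, Mul(-1, K)))
Add(Function('c')(Pow(Add(-210, 617), -1), 424), Mul(-1, Function('Y')(j))) = Add(Mul(6, 424), Mul(-1, Add(8, Mul(-1, 27)))) = Add(2544, Mul(-1, Add(8, -27))) = Add(2544, Mul(-1, -19)) = Add(2544, 19) = 2563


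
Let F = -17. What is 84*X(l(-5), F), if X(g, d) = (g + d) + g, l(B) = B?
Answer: -2268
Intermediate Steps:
X(g, d) = d + 2*g (X(g, d) = (d + g) + g = d + 2*g)
84*X(l(-5), F) = 84*(-17 + 2*(-5)) = 84*(-17 - 10) = 84*(-27) = -2268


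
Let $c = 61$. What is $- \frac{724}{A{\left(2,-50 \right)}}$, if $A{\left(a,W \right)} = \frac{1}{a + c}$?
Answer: $-45612$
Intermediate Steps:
$A{\left(a,W \right)} = \frac{1}{61 + a}$ ($A{\left(a,W \right)} = \frac{1}{a + 61} = \frac{1}{61 + a}$)
$- \frac{724}{A{\left(2,-50 \right)}} = - \frac{724}{\frac{1}{61 + 2}} = - \frac{724}{\frac{1}{63}} = - 724 \frac{1}{\frac{1}{63}} = \left(-724\right) 63 = -45612$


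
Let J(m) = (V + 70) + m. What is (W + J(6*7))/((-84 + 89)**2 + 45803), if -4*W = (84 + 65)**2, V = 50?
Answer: -21553/183312 ≈ -0.11758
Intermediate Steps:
J(m) = 120 + m (J(m) = (50 + 70) + m = 120 + m)
W = -22201/4 (W = -(84 + 65)**2/4 = -1/4*149**2 = -1/4*22201 = -22201/4 ≈ -5550.3)
(W + J(6*7))/((-84 + 89)**2 + 45803) = (-22201/4 + (120 + 6*7))/((-84 + 89)**2 + 45803) = (-22201/4 + (120 + 42))/(5**2 + 45803) = (-22201/4 + 162)/(25 + 45803) = -21553/4/45828 = -21553/4*1/45828 = -21553/183312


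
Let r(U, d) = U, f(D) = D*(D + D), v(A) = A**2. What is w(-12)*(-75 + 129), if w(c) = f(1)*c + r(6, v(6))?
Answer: -972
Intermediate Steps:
f(D) = 2*D**2 (f(D) = D*(2*D) = 2*D**2)
w(c) = 6 + 2*c (w(c) = (2*1**2)*c + 6 = (2*1)*c + 6 = 2*c + 6 = 6 + 2*c)
w(-12)*(-75 + 129) = (6 + 2*(-12))*(-75 + 129) = (6 - 24)*54 = -18*54 = -972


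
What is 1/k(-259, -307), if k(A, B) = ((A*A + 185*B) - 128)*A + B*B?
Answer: -1/2536673 ≈ -3.9422e-7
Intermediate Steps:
k(A, B) = B**2 + A*(-128 + A**2 + 185*B) (k(A, B) = ((A**2 + 185*B) - 128)*A + B**2 = (-128 + A**2 + 185*B)*A + B**2 = A*(-128 + A**2 + 185*B) + B**2 = B**2 + A*(-128 + A**2 + 185*B))
1/k(-259, -307) = 1/((-259)**3 + (-307)**2 - 128*(-259) + 185*(-259)*(-307)) = 1/(-17373979 + 94249 + 33152 + 14709905) = 1/(-2536673) = -1/2536673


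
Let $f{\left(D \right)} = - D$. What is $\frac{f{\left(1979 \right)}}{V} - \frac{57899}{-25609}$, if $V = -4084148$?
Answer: $\frac{236518765263}{104590946132} \approx 2.2614$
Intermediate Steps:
$\frac{f{\left(1979 \right)}}{V} - \frac{57899}{-25609} = \frac{\left(-1\right) 1979}{-4084148} - \frac{57899}{-25609} = \left(-1979\right) \left(- \frac{1}{4084148}\right) - - \frac{57899}{25609} = \frac{1979}{4084148} + \frac{57899}{25609} = \frac{236518765263}{104590946132}$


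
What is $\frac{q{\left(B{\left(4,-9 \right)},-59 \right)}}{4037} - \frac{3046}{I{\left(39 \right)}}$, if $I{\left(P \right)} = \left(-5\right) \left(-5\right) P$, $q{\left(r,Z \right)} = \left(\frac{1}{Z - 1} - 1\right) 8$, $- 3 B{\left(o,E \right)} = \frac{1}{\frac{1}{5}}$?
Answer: $- \frac{4101544}{1312025} \approx -3.1261$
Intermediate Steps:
$B{\left(o,E \right)} = - \frac{5}{3}$ ($B{\left(o,E \right)} = - \frac{1}{3 \cdot \frac{1}{5}} = - \frac{\frac{1}{\frac{1}{5}}}{3} = \left(- \frac{1}{3}\right) 5 = - \frac{5}{3}$)
$q{\left(r,Z \right)} = -8 + \frac{8}{-1 + Z}$ ($q{\left(r,Z \right)} = \left(\frac{1}{-1 + Z} - 1\right) 8 = \left(-1 + \frac{1}{-1 + Z}\right) 8 = -8 + \frac{8}{-1 + Z}$)
$I{\left(P \right)} = 25 P$
$\frac{q{\left(B{\left(4,-9 \right)},-59 \right)}}{4037} - \frac{3046}{I{\left(39 \right)}} = \frac{8 \frac{1}{-1 - 59} \left(2 - -59\right)}{4037} - \frac{3046}{25 \cdot 39} = \frac{8 \left(2 + 59\right)}{-60} \cdot \frac{1}{4037} - \frac{3046}{975} = 8 \left(- \frac{1}{60}\right) 61 \cdot \frac{1}{4037} - \frac{3046}{975} = \left(- \frac{122}{15}\right) \frac{1}{4037} - \frac{3046}{975} = - \frac{122}{60555} - \frac{3046}{975} = - \frac{4101544}{1312025}$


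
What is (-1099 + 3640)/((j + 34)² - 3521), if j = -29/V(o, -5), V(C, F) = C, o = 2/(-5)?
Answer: 10164/31285 ≈ 0.32488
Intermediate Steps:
o = -⅖ (o = 2*(-⅕) = -⅖ ≈ -0.40000)
j = 145/2 (j = -29/(-⅖) = -29*(-5/2) = 145/2 ≈ 72.500)
(-1099 + 3640)/((j + 34)² - 3521) = (-1099 + 3640)/((145/2 + 34)² - 3521) = 2541/((213/2)² - 3521) = 2541/(45369/4 - 3521) = 2541/(31285/4) = 2541*(4/31285) = 10164/31285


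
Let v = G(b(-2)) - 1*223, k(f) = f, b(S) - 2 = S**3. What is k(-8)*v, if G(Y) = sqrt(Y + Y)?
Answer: 1784 - 16*I*sqrt(3) ≈ 1784.0 - 27.713*I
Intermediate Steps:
b(S) = 2 + S**3
G(Y) = sqrt(2)*sqrt(Y) (G(Y) = sqrt(2*Y) = sqrt(2)*sqrt(Y))
v = -223 + 2*I*sqrt(3) (v = sqrt(2)*sqrt(2 + (-2)**3) - 1*223 = sqrt(2)*sqrt(2 - 8) - 223 = sqrt(2)*sqrt(-6) - 223 = sqrt(2)*(I*sqrt(6)) - 223 = 2*I*sqrt(3) - 223 = -223 + 2*I*sqrt(3) ≈ -223.0 + 3.4641*I)
k(-8)*v = -8*(-223 + 2*I*sqrt(3)) = 1784 - 16*I*sqrt(3)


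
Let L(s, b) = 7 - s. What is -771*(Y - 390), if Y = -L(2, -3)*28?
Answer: 408630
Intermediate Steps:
Y = -140 (Y = -(7 - 1*2)*28 = -(7 - 2)*28 = -1*5*28 = -5*28 = -140)
-771*(Y - 390) = -771*(-140 - 390) = -771*(-530) = 408630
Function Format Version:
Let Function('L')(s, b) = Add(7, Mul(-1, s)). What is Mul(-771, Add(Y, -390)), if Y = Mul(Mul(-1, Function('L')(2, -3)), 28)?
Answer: 408630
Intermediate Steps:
Y = -140 (Y = Mul(Mul(-1, Add(7, Mul(-1, 2))), 28) = Mul(Mul(-1, Add(7, -2)), 28) = Mul(Mul(-1, 5), 28) = Mul(-5, 28) = -140)
Mul(-771, Add(Y, -390)) = Mul(-771, Add(-140, -390)) = Mul(-771, -530) = 408630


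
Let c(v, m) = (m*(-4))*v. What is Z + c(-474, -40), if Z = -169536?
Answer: -245376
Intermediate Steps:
c(v, m) = -4*m*v (c(v, m) = (-4*m)*v = -4*m*v)
Z + c(-474, -40) = -169536 - 4*(-40)*(-474) = -169536 - 75840 = -245376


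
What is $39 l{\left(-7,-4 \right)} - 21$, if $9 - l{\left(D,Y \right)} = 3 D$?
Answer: $1149$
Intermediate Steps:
$l{\left(D,Y \right)} = 9 - 3 D$
$39 l{\left(-7,-4 \right)} - 21 = 39 \left(9 - -21\right) - 21 = 39 \left(9 + 21\right) - 21 = 39 \cdot 30 - 21 = 1170 - 21 = 1149$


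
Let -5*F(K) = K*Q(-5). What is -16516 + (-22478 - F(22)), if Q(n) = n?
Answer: -39016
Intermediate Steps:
F(K) = K (F(K) = -K*(-5)/5 = -(-1)*K = K)
-16516 + (-22478 - F(22)) = -16516 + (-22478 - 1*22) = -16516 + (-22478 - 22) = -16516 - 22500 = -39016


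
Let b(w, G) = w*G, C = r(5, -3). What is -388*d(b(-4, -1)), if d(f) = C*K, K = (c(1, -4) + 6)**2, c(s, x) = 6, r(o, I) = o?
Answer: -279360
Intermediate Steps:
C = 5
b(w, G) = G*w
K = 144 (K = (6 + 6)**2 = 12**2 = 144)
d(f) = 720 (d(f) = 5*144 = 720)
-388*d(b(-4, -1)) = -388*720 = -279360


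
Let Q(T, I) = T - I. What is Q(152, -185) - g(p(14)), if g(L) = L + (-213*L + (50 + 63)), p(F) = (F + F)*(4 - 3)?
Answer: 6160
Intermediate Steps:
p(F) = 2*F (p(F) = (2*F)*1 = 2*F)
g(L) = 113 - 212*L (g(L) = L + (-213*L + 113) = L + (113 - 213*L) = 113 - 212*L)
Q(152, -185) - g(p(14)) = (152 - 1*(-185)) - (113 - 424*14) = (152 + 185) - (113 - 212*28) = 337 - (113 - 5936) = 337 - 1*(-5823) = 337 + 5823 = 6160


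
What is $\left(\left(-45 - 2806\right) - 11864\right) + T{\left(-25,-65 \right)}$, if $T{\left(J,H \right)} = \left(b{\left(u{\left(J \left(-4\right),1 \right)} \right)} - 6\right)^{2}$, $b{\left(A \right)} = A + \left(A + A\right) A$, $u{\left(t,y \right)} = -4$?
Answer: $-14231$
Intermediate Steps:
$b{\left(A \right)} = A + 2 A^{2}$ ($b{\left(A \right)} = A + 2 A A = A + 2 A^{2}$)
$T{\left(J,H \right)} = 484$ ($T{\left(J,H \right)} = \left(- 4 \left(1 + 2 \left(-4\right)\right) - 6\right)^{2} = \left(- 4 \left(1 - 8\right) - 6\right)^{2} = \left(\left(-4\right) \left(-7\right) - 6\right)^{2} = \left(28 - 6\right)^{2} = 22^{2} = 484$)
$\left(\left(-45 - 2806\right) - 11864\right) + T{\left(-25,-65 \right)} = \left(\left(-45 - 2806\right) - 11864\right) + 484 = \left(-2851 - 11864\right) + 484 = -14715 + 484 = -14231$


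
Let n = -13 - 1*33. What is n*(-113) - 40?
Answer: 5158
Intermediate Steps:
n = -46 (n = -13 - 33 = -46)
n*(-113) - 40 = -46*(-113) - 40 = 5198 - 40 = 5158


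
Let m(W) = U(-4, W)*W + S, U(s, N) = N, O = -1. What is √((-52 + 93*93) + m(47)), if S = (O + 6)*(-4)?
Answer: √10786 ≈ 103.86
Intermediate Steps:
S = -20 (S = (-1 + 6)*(-4) = 5*(-4) = -20)
m(W) = -20 + W² (m(W) = W*W - 20 = W² - 20 = -20 + W²)
√((-52 + 93*93) + m(47)) = √((-52 + 93*93) + (-20 + 47²)) = √((-52 + 8649) + (-20 + 2209)) = √(8597 + 2189) = √10786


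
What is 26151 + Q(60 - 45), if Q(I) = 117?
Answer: 26268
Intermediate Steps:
26151 + Q(60 - 45) = 26151 + 117 = 26268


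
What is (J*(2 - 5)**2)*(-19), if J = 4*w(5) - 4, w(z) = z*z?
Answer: -16416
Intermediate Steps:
w(z) = z**2
J = 96 (J = 4*5**2 - 4 = 4*25 - 4 = 100 - 4 = 96)
(J*(2 - 5)**2)*(-19) = (96*(2 - 5)**2)*(-19) = (96*(-3)**2)*(-19) = (96*9)*(-19) = 864*(-19) = -16416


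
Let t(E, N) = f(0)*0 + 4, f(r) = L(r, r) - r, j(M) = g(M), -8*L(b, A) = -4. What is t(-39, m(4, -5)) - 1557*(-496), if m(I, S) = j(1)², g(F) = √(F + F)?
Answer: 772276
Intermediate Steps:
L(b, A) = ½ (L(b, A) = -⅛*(-4) = ½)
g(F) = √2*√F (g(F) = √(2*F) = √2*√F)
j(M) = √2*√M
f(r) = ½ - r
m(I, S) = 2 (m(I, S) = (√2*√1)² = (√2*1)² = (√2)² = 2)
t(E, N) = 4 (t(E, N) = (½ - 1*0)*0 + 4 = (½ + 0)*0 + 4 = (½)*0 + 4 = 0 + 4 = 4)
t(-39, m(4, -5)) - 1557*(-496) = 4 - 1557*(-496) = 4 + 772272 = 772276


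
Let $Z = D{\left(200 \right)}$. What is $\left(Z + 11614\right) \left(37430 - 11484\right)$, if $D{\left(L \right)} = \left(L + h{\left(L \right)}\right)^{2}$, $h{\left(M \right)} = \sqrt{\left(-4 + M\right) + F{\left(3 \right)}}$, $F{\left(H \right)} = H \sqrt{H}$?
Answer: $301336844 + 25946 \left(200 + \sqrt{196 + 3 \sqrt{3}}\right)^{2} \approx 1.4916 \cdot 10^{9}$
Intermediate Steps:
$F{\left(H \right)} = H^{\frac{3}{2}}$
$h{\left(M \right)} = \sqrt{-4 + M + 3 \sqrt{3}}$ ($h{\left(M \right)} = \sqrt{\left(-4 + M\right) + 3^{\frac{3}{2}}} = \sqrt{\left(-4 + M\right) + 3 \sqrt{3}} = \sqrt{-4 + M + 3 \sqrt{3}}$)
$D{\left(L \right)} = \left(L + \sqrt{-4 + L + 3 \sqrt{3}}\right)^{2}$
$Z = \left(200 + \sqrt{196 + 3 \sqrt{3}}\right)^{2}$ ($Z = \left(200 + \sqrt{-4 + 200 + 3 \sqrt{3}}\right)^{2} = \left(200 + \sqrt{196 + 3 \sqrt{3}}\right)^{2} \approx 45875.0$)
$\left(Z + 11614\right) \left(37430 - 11484\right) = \left(\left(200 + \sqrt{196 + 3 \sqrt{3}}\right)^{2} + 11614\right) \left(37430 - 11484\right) = \left(11614 + \left(200 + \sqrt{196 + 3 \sqrt{3}}\right)^{2}\right) 25946 = 301336844 + 25946 \left(200 + \sqrt{196 + 3 \sqrt{3}}\right)^{2}$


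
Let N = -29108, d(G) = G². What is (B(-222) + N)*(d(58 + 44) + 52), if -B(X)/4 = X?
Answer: -295068320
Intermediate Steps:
B(X) = -4*X
(B(-222) + N)*(d(58 + 44) + 52) = (-4*(-222) - 29108)*((58 + 44)² + 52) = (888 - 29108)*(102² + 52) = -28220*(10404 + 52) = -28220*10456 = -295068320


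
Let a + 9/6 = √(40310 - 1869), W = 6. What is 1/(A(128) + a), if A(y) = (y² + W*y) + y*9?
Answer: 73210/1339772261 - 4*√38441/1339772261 ≈ 5.4058e-5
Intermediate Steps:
A(y) = y² + 15*y (A(y) = (y² + 6*y) + y*9 = (y² + 6*y) + 9*y = y² + 15*y)
a = -3/2 + √38441 (a = -3/2 + √(40310 - 1869) = -3/2 + √38441 ≈ 194.56)
1/(A(128) + a) = 1/(128*(15 + 128) + (-3/2 + √38441)) = 1/(128*143 + (-3/2 + √38441)) = 1/(18304 + (-3/2 + √38441)) = 1/(36605/2 + √38441)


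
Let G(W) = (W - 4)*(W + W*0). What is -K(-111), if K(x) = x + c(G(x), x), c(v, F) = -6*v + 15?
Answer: 76686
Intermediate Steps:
G(W) = W*(-4 + W) (G(W) = (-4 + W)*(W + 0) = (-4 + W)*W = W*(-4 + W))
c(v, F) = 15 - 6*v
K(x) = 15 + x - 6*x*(-4 + x) (K(x) = x + (15 - 6*x*(-4 + x)) = 15 + x - 6*x*(-4 + x))
-K(-111) = -(15 - 111 - 6*(-111)*(-4 - 111)) = -(15 - 111 - 6*(-111)*(-115)) = -(15 - 111 - 76590) = -1*(-76686) = 76686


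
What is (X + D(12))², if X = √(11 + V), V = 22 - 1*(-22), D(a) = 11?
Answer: (11 + √55)² ≈ 339.16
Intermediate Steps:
V = 44 (V = 22 + 22 = 44)
X = √55 (X = √(11 + 44) = √55 ≈ 7.4162)
(X + D(12))² = (√55 + 11)² = (11 + √55)²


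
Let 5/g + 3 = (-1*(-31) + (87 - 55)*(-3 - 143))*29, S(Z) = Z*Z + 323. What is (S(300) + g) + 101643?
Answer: 25837087867/134592 ≈ 1.9197e+5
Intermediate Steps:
S(Z) = 323 + Z**2 (S(Z) = Z**2 + 323 = 323 + Z**2)
g = -5/134592 (g = 5/(-3 + (-1*(-31) + (87 - 55)*(-3 - 143))*29) = 5/(-3 + (31 + 32*(-146))*29) = 5/(-3 + (31 - 4672)*29) = 5/(-3 - 4641*29) = 5/(-3 - 134589) = 5/(-134592) = 5*(-1/134592) = -5/134592 ≈ -3.7149e-5)
(S(300) + g) + 101643 = ((323 + 300**2) - 5/134592) + 101643 = ((323 + 90000) - 5/134592) + 101643 = (90323 - 5/134592) + 101643 = 12156753211/134592 + 101643 = 25837087867/134592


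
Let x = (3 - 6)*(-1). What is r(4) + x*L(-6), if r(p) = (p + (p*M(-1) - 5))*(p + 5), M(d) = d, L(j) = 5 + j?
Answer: -48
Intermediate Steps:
r(p) = -25 - 5*p (r(p) = (p + (p*(-1) - 5))*(p + 5) = (p + (-p - 5))*(5 + p) = (p + (-5 - p))*(5 + p) = -5*(5 + p) = -25 - 5*p)
x = 3 (x = -3*(-1) = 3)
r(4) + x*L(-6) = (-25 - 5*4) + 3*(5 - 6) = (-25 - 20) + 3*(-1) = -45 - 3 = -48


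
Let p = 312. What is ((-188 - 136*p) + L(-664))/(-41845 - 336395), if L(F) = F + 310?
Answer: 21487/189120 ≈ 0.11362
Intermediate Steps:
L(F) = 310 + F
((-188 - 136*p) + L(-664))/(-41845 - 336395) = ((-188 - 136*312) + (310 - 664))/(-41845 - 336395) = ((-188 - 42432) - 354)/(-378240) = (-42620 - 354)*(-1/378240) = -42974*(-1/378240) = 21487/189120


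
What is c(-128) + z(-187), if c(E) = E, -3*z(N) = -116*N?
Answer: -22076/3 ≈ -7358.7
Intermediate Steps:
z(N) = 116*N/3 (z(N) = -(-116)*N/3 = 116*N/3)
c(-128) + z(-187) = -128 + (116/3)*(-187) = -128 - 21692/3 = -22076/3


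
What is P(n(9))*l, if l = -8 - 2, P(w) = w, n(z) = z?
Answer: -90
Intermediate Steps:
l = -10
P(n(9))*l = 9*(-10) = -90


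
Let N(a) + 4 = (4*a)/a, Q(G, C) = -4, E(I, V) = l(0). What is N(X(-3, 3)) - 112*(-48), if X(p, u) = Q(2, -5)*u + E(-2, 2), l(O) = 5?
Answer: 5376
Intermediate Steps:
E(I, V) = 5
X(p, u) = 5 - 4*u (X(p, u) = -4*u + 5 = 5 - 4*u)
N(a) = 0 (N(a) = -4 + (4*a)/a = -4 + 4 = 0)
N(X(-3, 3)) - 112*(-48) = 0 - 112*(-48) = 0 + 5376 = 5376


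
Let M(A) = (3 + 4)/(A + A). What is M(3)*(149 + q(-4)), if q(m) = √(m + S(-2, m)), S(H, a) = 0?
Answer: 1043/6 + 7*I/3 ≈ 173.83 + 2.3333*I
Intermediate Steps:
M(A) = 7/(2*A) (M(A) = 7/((2*A)) = 7*(1/(2*A)) = 7/(2*A))
q(m) = √m (q(m) = √(m + 0) = √m)
M(3)*(149 + q(-4)) = ((7/2)/3)*(149 + √(-4)) = ((7/2)*(⅓))*(149 + 2*I) = 7*(149 + 2*I)/6 = 1043/6 + 7*I/3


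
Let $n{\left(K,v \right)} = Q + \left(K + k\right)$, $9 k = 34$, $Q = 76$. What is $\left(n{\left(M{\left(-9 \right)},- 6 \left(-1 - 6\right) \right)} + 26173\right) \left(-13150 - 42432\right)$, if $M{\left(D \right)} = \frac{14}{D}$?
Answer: $- \frac{13131858902}{9} \approx -1.4591 \cdot 10^{9}$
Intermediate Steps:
$k = \frac{34}{9}$ ($k = \frac{1}{9} \cdot 34 = \frac{34}{9} \approx 3.7778$)
$n{\left(K,v \right)} = \frac{718}{9} + K$ ($n{\left(K,v \right)} = 76 + \left(K + \frac{34}{9}\right) = 76 + \left(\frac{34}{9} + K\right) = \frac{718}{9} + K$)
$\left(n{\left(M{\left(-9 \right)},- 6 \left(-1 - 6\right) \right)} + 26173\right) \left(-13150 - 42432\right) = \left(\left(\frac{718}{9} + \frac{14}{-9}\right) + 26173\right) \left(-13150 - 42432\right) = \left(\left(\frac{718}{9} + 14 \left(- \frac{1}{9}\right)\right) + 26173\right) \left(-55582\right) = \left(\left(\frac{718}{9} - \frac{14}{9}\right) + 26173\right) \left(-55582\right) = \left(\frac{704}{9} + 26173\right) \left(-55582\right) = \frac{236261}{9} \left(-55582\right) = - \frac{13131858902}{9}$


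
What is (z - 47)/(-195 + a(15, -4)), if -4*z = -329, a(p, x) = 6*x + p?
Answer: -47/272 ≈ -0.17279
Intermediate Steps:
a(p, x) = p + 6*x
z = 329/4 (z = -¼*(-329) = 329/4 ≈ 82.250)
(z - 47)/(-195 + a(15, -4)) = (329/4 - 47)/(-195 + (15 + 6*(-4))) = 141/(4*(-195 + (15 - 24))) = 141/(4*(-195 - 9)) = (141/4)/(-204) = (141/4)*(-1/204) = -47/272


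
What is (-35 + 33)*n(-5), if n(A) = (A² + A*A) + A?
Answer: -90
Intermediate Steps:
n(A) = A + 2*A² (n(A) = (A² + A²) + A = 2*A² + A = A + 2*A²)
(-35 + 33)*n(-5) = (-35 + 33)*(-5*(1 + 2*(-5))) = -(-10)*(1 - 10) = -(-10)*(-9) = -2*45 = -90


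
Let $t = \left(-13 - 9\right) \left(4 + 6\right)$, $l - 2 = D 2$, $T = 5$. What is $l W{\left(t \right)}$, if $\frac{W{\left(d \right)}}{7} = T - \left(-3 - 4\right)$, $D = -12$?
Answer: $-1848$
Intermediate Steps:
$l = -22$ ($l = 2 - 24 = -22$)
$t = -220$ ($t = \left(-22\right) 10 = -220$)
$W{\left(d \right)} = 84$ ($W{\left(d \right)} = 7 \left(5 - \left(-3 - 4\right)\right) = 7 \left(5 - -7\right) = 7 \left(5 + 7\right) = 7 \cdot 12 = 84$)
$l W{\left(t \right)} = \left(-22\right) 84 = -1848$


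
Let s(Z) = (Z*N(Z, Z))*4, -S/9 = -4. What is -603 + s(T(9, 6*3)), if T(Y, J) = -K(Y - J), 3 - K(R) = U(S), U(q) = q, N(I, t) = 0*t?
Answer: -603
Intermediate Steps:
S = 36 (S = -9*(-4) = 36)
N(I, t) = 0
K(R) = -33 (K(R) = 3 - 1*36 = 3 - 36 = -33)
T(Y, J) = 33 (T(Y, J) = -1*(-33) = 33)
s(Z) = 0 (s(Z) = (Z*0)*4 = 0*4 = 0)
-603 + s(T(9, 6*3)) = -603 + 0 = -603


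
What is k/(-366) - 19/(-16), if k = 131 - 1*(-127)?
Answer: 471/976 ≈ 0.48258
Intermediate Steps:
k = 258 (k = 131 + 127 = 258)
k/(-366) - 19/(-16) = 258/(-366) - 19/(-16) = 258*(-1/366) - 19*(-1/16) = -43/61 + 19/16 = 471/976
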